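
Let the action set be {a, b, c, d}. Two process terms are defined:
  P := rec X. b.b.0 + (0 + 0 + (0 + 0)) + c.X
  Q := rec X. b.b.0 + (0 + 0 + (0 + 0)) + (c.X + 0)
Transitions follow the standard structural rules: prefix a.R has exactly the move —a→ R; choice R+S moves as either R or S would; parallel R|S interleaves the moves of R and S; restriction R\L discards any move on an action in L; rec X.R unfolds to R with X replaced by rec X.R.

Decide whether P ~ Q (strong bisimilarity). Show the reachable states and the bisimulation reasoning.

bisimilar

Reachable graph of P (3 states):
  m0 = rec X. b.b.0 + (0 + 0 + (0 + 0)) + c.X has moves ··b··> m1, ··c··> m0
  m1 = b.0 has moves ··b··> m2
  m2 = 0 has moves deadlocked
Reachable graph of Q (3 states):
  n0 = rec X. b.b.0 + (0 + 0 + (0 + 0)) + (c.X + 0) has moves ··b··> n1, ··c··> n0
  n1 = b.0 has moves ··b··> n2
  n2 = 0 has moves deadlocked
Partition-refinement fixed point:
  B0 = {m0, n0}
  B1 = {m1, n1}
  B2 = {m2, n2}
m0 ∈ B0, n0 ∈ B0 → same block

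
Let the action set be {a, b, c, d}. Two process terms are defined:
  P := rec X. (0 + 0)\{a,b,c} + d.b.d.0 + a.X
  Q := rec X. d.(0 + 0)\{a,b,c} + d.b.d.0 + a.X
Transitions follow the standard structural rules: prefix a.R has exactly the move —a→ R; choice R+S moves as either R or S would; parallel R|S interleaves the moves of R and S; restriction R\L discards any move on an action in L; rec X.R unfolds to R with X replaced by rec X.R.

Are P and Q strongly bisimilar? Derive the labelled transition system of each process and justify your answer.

P ≁ Q

P's transition system — 4 states:
  u0 = rec X. (0 + 0)\{a,b,c} + d.b.d.0 + a.X ⊢ —a→ u0, —d→ u1
  u1 = b.d.0 ⊢ —b→ u2
  u2 = d.0 ⊢ —d→ u3
  u3 = 0 ⊢ ∅
Q's transition system — 5 states:
  v0 = rec X. d.(0 + 0)\{a,b,c} + d.b.d.0 + a.X ⊢ —a→ v0, —d→ v1, —d→ v2
  v1 = (0 + 0)\{a,b,c} ⊢ ∅
  v2 = b.d.0 ⊢ —b→ v3
  v3 = d.0 ⊢ —d→ v4
  v4 = 0 ⊢ ∅
Coarsest stable partition (strong bisimilarity classes):
  B0 = {u0}
  B1 = {u1, v2}
  B2 = {u2, v3}
  B3 = {u3, v1, v4}
  B4 = {v0}
u0 ∈ B0, v0 ∈ B4 → different blocks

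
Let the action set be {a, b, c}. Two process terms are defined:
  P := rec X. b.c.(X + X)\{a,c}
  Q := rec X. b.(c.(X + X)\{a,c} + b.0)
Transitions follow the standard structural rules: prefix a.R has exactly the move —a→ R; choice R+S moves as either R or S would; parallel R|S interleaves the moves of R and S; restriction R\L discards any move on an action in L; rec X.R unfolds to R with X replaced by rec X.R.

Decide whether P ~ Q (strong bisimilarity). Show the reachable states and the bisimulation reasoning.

Reachable graph of P (4 states):
  p0 = rec X. b.c.(X + X)\{a,c} ⊢ -b-> p1
  p1 = c.((rec X. b.c.(X + X)\{a,c}) + (rec X. b.c.(X + X)\{a,c}))\{a,c} ⊢ -c-> p2
  p2 = ((rec X. b.c.(X + X)\{a,c}) + (rec X. b.c.(X + X)\{a,c}))\{a,c} ⊢ -b-> p3
  p3 = (c.((rec X. b.c.(X + X)\{a,c}) + (rec X. b.c.(X + X)\{a,c}))\{a,c})\{a,c} ⊢ ·
Reachable graph of Q (6 states):
  q0 = rec X. b.(c.(X + X)\{a,c} + b.0) ⊢ -b-> q1
  q1 = c.((rec X. b.(c.(X + X)\{a,c} + b.0)) + (rec X. b.(c.(X + X)\{a,c} + b.0)))\{a,c} + b.0 ⊢ -b-> q2, -c-> q3
  q2 = 0 ⊢ ·
  q3 = ((rec X. b.(c.(X + X)\{a,c} + b.0)) + (rec X. b.(c.(X + X)\{a,c} + b.0)))\{a,c} ⊢ -b-> q4
  q4 = (c.((rec X. b.(c.(X + X)\{a,c} + b.0)) + (rec X. b.(c.(X + X)\{a,c} + b.0)))\{a,c} + b.0)\{a,c} ⊢ -b-> q5
  q5 = 0\{a,c} ⊢ ·
Partition-refinement fixed point:
  B0 = {p0}
  B1 = {p1}
  B2 = {p2, q4}
  B3 = {p3, q2, q5}
  B4 = {q0}
  B5 = {q1}
  B6 = {q3}
p0 ∈ B0, q0 ∈ B4 → different blocks

P ≁ Q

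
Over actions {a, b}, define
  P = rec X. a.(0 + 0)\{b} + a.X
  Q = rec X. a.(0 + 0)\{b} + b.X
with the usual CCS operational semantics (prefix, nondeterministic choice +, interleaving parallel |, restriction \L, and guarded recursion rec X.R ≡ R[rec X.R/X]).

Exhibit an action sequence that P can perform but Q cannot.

aa

LTS(P): 2 reachable states
  m0 = rec X. a.(0 + 0)\{b} + a.X has moves =a=> m0, =a=> m1
  m1 = (0 + 0)\{b} has moves (no moves)
LTS(Q): 2 reachable states
  n0 = rec X. a.(0 + 0)\{b} + b.X has moves =a=> n1, =b=> n0
  n1 = (0 + 0)\{b} has moves (no moves)
Trace ⟨aa⟩ through P, begin at {m0}:
  step 1 (a): {m0, m1}
  step 2 (a): {m0, m1}
  P completes σ.
Trace ⟨aa⟩ through Q, begin at {n0}:
  step 1 (a): {n1}
  step 2 (a): ∅ (Q stuck)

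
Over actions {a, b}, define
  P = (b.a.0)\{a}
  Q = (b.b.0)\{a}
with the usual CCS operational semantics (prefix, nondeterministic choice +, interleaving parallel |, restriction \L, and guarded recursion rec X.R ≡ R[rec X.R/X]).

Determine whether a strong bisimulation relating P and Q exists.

not bisimilar

LTS(P): 2 reachable states
  p0 = (b.a.0)\{a} has moves --b--▸ p1
  p1 = (a.0)\{a} has moves ∅
LTS(Q): 3 reachable states
  q0 = (b.b.0)\{a} has moves --b--▸ q1
  q1 = (b.0)\{a} has moves --b--▸ q2
  q2 = 0\{a} has moves ∅
Coarsest stable partition (strong bisimilarity classes):
  B0 = {p0, q1}
  B1 = {p1, q2}
  B2 = {q0}
p0 ∈ B0, q0 ∈ B2 → different blocks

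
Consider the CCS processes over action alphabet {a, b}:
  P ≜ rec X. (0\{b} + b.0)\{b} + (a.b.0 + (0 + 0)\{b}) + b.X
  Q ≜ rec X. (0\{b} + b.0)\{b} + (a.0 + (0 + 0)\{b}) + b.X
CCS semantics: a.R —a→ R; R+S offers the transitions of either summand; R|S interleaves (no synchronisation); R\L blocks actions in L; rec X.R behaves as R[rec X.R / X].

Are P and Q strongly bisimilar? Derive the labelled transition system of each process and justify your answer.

LTS(P): 3 reachable states
  m0 = rec X. (0\{b} + b.0)\{b} + (a.b.0 + (0 + 0)\{b}) + b.X → —a→ m1, —b→ m0
  m1 = b.0 → —b→ m2
  m2 = 0 → stopped
LTS(Q): 2 reachable states
  n0 = rec X. (0\{b} + b.0)\{b} + (a.0 + (0 + 0)\{b}) + b.X → —a→ n1, —b→ n0
  n1 = 0 → stopped
Bisimilarity quotient blocks:
  B0 = {m0}
  B1 = {m1}
  B2 = {m2, n1}
  B3 = {n0}
m0 ∈ B0, n0 ∈ B3 → different blocks

not bisimilar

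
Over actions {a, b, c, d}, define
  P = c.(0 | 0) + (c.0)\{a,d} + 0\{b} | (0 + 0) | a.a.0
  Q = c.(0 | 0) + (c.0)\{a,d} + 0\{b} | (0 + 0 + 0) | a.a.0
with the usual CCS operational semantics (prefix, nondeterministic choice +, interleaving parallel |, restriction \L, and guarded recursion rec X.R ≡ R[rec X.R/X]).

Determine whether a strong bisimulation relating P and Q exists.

bisimilar

Reachable graph of P (5 states):
  s0 = c.(0 | 0) + (c.0)\{a,d} + 0\{b} | (0 + 0) | a.a.0 | --a--▸ s1, --c--▸ s2, --c--▸ s3
  s1 = 0\{b} | (0 + 0) | a.0 | --a--▸ s4
  s2 = 0 | 0 | ·
  s3 = 0\{a,d} | ·
  s4 = 0\{b} | (0 + 0) | 0 | ·
Reachable graph of Q (5 states):
  t0 = c.(0 | 0) + (c.0)\{a,d} + 0\{b} | (0 + 0 + 0) | a.a.0 | --a--▸ t1, --c--▸ t2, --c--▸ t3
  t1 = 0\{b} | (0 + 0 + 0) | a.0 | --a--▸ t4
  t2 = 0 | 0 | ·
  t3 = 0\{a,d} | ·
  t4 = 0\{b} | (0 + 0 + 0) | 0 | ·
Partition-refinement fixed point:
  B0 = {s0, t0}
  B1 = {s1, t1}
  B2 = {s2, s3, s4, t2, t3, t4}
s0 ∈ B0, t0 ∈ B0 → same block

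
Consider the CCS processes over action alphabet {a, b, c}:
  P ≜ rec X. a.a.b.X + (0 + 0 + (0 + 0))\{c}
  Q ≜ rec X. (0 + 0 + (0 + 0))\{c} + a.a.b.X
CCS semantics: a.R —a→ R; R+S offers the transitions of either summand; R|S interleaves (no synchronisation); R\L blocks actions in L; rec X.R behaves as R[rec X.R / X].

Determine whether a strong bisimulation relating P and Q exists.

bisimilar

P's transition system — 3 states:
  m0 = rec X. a.a.b.X + (0 + 0 + (0 + 0))\{c} has moves -a-> m1
  m1 = a.b.(rec X. a.a.b.X + (0 + 0 + (0 + 0))\{c}) has moves -a-> m2
  m2 = b.(rec X. a.a.b.X + (0 + 0 + (0 + 0))\{c}) has moves -b-> m0
Q's transition system — 3 states:
  n0 = rec X. (0 + 0 + (0 + 0))\{c} + a.a.b.X has moves -a-> n1
  n1 = a.b.(rec X. (0 + 0 + (0 + 0))\{c} + a.a.b.X) has moves -a-> n2
  n2 = b.(rec X. (0 + 0 + (0 + 0))\{c} + a.a.b.X) has moves -b-> n0
Partition-refinement fixed point:
  B0 = {m0, n0}
  B1 = {m1, n1}
  B2 = {m2, n2}
m0 ∈ B0, n0 ∈ B0 → same block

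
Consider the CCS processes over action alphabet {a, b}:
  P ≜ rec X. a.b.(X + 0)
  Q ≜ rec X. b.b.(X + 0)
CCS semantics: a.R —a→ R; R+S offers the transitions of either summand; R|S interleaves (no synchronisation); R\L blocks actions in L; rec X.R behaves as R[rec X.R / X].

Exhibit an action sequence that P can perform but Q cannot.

P's transition system — 3 states:
  m0 = rec X. a.b.(X + 0) has moves --a--▸ m1
  m1 = b.((rec X. a.b.(X + 0)) + 0) has moves --b--▸ m2
  m2 = (rec X. a.b.(X + 0)) + 0 has moves --a--▸ m1
Q's transition system — 3 states:
  n0 = rec X. b.b.(X + 0) has moves --b--▸ n1
  n1 = b.((rec X. b.b.(X + 0)) + 0) has moves --b--▸ n2
  n2 = (rec X. b.b.(X + 0)) + 0 has moves --b--▸ n1
Trace ⟨a⟩ through P, begin at {m0}:
  [1] a ⇒ {m1}
  — P admits the full trace.
Trace ⟨a⟩ through Q, begin at {n0}:
  [1] a ⇒ no successor for Q

a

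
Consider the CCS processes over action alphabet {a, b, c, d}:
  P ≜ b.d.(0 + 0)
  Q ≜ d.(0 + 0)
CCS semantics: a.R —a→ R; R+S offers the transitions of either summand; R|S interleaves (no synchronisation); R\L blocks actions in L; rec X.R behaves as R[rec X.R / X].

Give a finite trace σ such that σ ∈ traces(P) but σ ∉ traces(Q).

Reachable graph of P (3 states):
  s0 = b.d.(0 + 0) :: —b→ s1
  s1 = d.(0 + 0) :: —d→ s2
  s2 = 0 + 0 :: deadlocked
Reachable graph of Q (2 states):
  t0 = d.(0 + 0) :: —d→ t1
  t1 = 0 + 0 :: deadlocked
Run σ = ⟨b⟩ on P: start {s0}
  after b @ step 1: {s1}
  P completes σ.
Run σ = ⟨b⟩ on Q: start {t0}
  after b @ step 1: ∅ (Q stuck)

b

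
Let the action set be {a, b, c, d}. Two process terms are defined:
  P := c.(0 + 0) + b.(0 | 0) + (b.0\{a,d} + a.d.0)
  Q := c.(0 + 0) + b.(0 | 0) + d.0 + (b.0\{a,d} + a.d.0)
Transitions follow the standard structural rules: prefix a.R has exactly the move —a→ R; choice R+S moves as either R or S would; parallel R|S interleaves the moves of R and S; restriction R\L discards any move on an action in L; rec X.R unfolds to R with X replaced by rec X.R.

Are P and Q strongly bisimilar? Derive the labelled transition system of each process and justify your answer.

LTS(P): 6 reachable states
  u0 = c.(0 + 0) + b.(0 | 0) + (b.0\{a,d} + a.d.0) → ··a··> u1, ··b··> u2, ··b··> u3, ··c··> u4
  u1 = d.0 → ··d··> u5
  u2 = 0 | 0 → stopped
  u3 = 0\{a,d} → stopped
  u4 = 0 + 0 → stopped
  u5 = 0 → stopped
LTS(Q): 6 reachable states
  v0 = c.(0 + 0) + b.(0 | 0) + d.0 + (b.0\{a,d} + a.d.0) → ··a··> v1, ··b··> v2, ··b··> v3, ··c··> v4, ··d··> v5
  v1 = d.0 → ··d··> v5
  v2 = 0 | 0 → stopped
  v3 = 0\{a,d} → stopped
  v4 = 0 + 0 → stopped
  v5 = 0 → stopped
Bisimilarity quotient blocks:
  B0 = {u0}
  B1 = {u2, u3, u4, u5, v2, v3, v4, v5}
  B2 = {u1, v1}
  B3 = {v0}
u0 ∈ B0, v0 ∈ B3 → different blocks

NO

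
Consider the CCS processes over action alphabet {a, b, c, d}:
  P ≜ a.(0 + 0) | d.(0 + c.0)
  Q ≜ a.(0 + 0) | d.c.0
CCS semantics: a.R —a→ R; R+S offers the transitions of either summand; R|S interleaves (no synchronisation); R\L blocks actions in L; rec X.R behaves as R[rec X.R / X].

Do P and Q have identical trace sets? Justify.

YES

Reachable graph of P (6 states):
  s0 = a.(0 + 0) | d.(0 + c.0) :: =a=> s1, =d=> s2
  s1 = (0 + 0) | d.(0 + c.0) :: =d=> s3
  s2 = a.(0 + 0) | (0 + c.0) :: =a=> s3, =c=> s4
  s3 = (0 + 0) | (0 + c.0) :: =c=> s5
  s4 = a.(0 + 0) | 0 :: =a=> s5
  s5 = (0 + 0) | 0 :: ∅
Reachable graph of Q (6 states):
  t0 = a.(0 + 0) | d.c.0 :: =a=> t1, =d=> t2
  t1 = (0 + 0) | d.c.0 :: =d=> t3
  t2 = a.(0 + 0) | c.0 :: =a=> t3, =c=> t4
  t3 = (0 + 0) | c.0 :: =c=> t5
  t4 = a.(0 + 0) | 0 :: =a=> t5
  t5 = (0 + 0) | 0 :: ∅
Bisimilarity quotient blocks:
  B0 = {s0, t0}
  B1 = {s2, t2}
  B2 = {s4, t4}
  B3 = {s5, t5}
  B4 = {s3, t3}
  B5 = {s1, t1}
s0 ∈ B0, t0 ∈ B0 → same block
Bisimilar ⇒ trace-equivalent.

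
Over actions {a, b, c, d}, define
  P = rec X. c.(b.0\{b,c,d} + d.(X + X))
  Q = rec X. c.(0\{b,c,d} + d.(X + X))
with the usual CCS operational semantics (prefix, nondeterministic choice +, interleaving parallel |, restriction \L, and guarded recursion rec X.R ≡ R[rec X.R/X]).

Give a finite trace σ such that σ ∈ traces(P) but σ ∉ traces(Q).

P's transition system — 4 states:
  u0 = rec X. c.(b.0\{b,c,d} + d.(X + X)) → ··c··> u1
  u1 = b.0\{b,c,d} + d.((rec X. c.(b.0\{b,c,d} + d.(X + X))) + (rec X. c.(b.0\{b,c,d} + d.(X + X)))) → ··b··> u2, ··d··> u3
  u2 = 0\{b,c,d} → stopped
  u3 = (rec X. c.(b.0\{b,c,d} + d.(X + X))) + (rec X. c.(b.0\{b,c,d} + d.(X + X))) → ··c··> u1
Q's transition system — 3 states:
  v0 = rec X. c.(0\{b,c,d} + d.(X + X)) → ··c··> v1
  v1 = 0\{b,c,d} + d.((rec X. c.(0\{b,c,d} + d.(X + X))) + (rec X. c.(0\{b,c,d} + d.(X + X)))) → ··d··> v2
  v2 = (rec X. c.(0\{b,c,d} + d.(X + X))) + (rec X. c.(0\{b,c,d} + d.(X + X))) → ··c··> v1
Run σ = ⟨cb⟩ on P: start {u0}
  step 1 (c): {u1}
  step 2 (b): {u2}
  P completes σ.
Run σ = ⟨cb⟩ on Q: start {v0}
  step 1 (c): {v1}
  step 2 (b): ∅ (Q stuck)

cb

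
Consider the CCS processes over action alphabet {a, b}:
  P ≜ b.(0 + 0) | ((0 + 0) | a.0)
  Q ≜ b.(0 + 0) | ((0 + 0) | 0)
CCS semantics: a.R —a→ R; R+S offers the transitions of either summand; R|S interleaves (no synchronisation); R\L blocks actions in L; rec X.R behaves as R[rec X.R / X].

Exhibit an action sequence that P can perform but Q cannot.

a

P's transition system — 4 states:
  p0 = b.(0 + 0) | ((0 + 0) | a.0) | --a--▸ p1, --b--▸ p2
  p1 = b.(0 + 0) | ((0 + 0) | 0) | --b--▸ p3
  p2 = (0 + 0) | ((0 + 0) | a.0) | --a--▸ p3
  p3 = (0 + 0) | ((0 + 0) | 0) | (no moves)
Q's transition system — 2 states:
  q0 = b.(0 + 0) | ((0 + 0) | 0) | --b--▸ q1
  q1 = (0 + 0) | ((0 + 0) | 0) | (no moves)
Executing a from P (initial set {p0}):
  [1] a ⇒ {p1}
  ✓ P
Executing a from Q (initial set {q0}):
  [1] a ⇒ no successor for Q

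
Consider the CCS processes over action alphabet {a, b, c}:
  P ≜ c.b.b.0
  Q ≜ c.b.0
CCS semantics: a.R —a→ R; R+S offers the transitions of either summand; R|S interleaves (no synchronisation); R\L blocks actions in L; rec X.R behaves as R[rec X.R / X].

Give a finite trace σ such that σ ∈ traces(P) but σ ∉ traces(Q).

cbb

P's transition system — 4 states:
  m0 = c.b.b.0 :: =c=> m1
  m1 = b.b.0 :: =b=> m2
  m2 = b.0 :: =b=> m3
  m3 = 0 :: (no moves)
Q's transition system — 3 states:
  n0 = c.b.0 :: =c=> n1
  n1 = b.0 :: =b=> n2
  n2 = 0 :: (no moves)
Trace ⟨cbb⟩ through P, begin at {m0}:
  step 1 (c): {m1}
  step 2 (b): {m2}
  step 3 (b): {m3}
  — P admits the full trace.
Trace ⟨cbb⟩ through Q, begin at {n0}:
  step 1 (c): {n1}
  step 2 (b): {n2}
  step 3 (b): ∅  — Q cannot continue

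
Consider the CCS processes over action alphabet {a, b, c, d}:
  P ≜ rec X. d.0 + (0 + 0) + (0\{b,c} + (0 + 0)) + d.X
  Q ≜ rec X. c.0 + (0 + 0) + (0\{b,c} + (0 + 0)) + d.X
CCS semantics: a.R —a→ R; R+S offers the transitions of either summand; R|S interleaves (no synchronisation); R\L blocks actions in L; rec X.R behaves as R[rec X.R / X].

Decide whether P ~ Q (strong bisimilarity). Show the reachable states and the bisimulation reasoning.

not bisimilar

LTS(P): 2 reachable states
  p0 = rec X. d.0 + (0 + 0) + (0\{b,c} + (0 + 0)) + d.X :: =d=> p0, =d=> p1
  p1 = 0 :: (no moves)
LTS(Q): 2 reachable states
  q0 = rec X. c.0 + (0 + 0) + (0\{b,c} + (0 + 0)) + d.X :: =c=> q1, =d=> q0
  q1 = 0 :: (no moves)
Partition-refinement fixed point:
  B0 = {p0}
  B1 = {p1, q1}
  B2 = {q0}
p0 ∈ B0, q0 ∈ B2 → different blocks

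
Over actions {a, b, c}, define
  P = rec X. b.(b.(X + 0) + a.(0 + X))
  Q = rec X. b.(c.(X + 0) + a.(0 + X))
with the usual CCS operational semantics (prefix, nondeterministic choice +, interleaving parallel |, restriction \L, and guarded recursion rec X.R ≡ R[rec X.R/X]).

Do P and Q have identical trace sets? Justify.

P's transition system — 4 states:
  p0 = rec X. b.(b.(X + 0) + a.(0 + X)) → —b→ p1
  p1 = b.((rec X. b.(b.(X + 0) + a.(0 + X))) + 0) + a.(0 + (rec X. b.(b.(X + 0) + a.(0 + X)))) → —a→ p2, —b→ p3
  p2 = 0 + (rec X. b.(b.(X + 0) + a.(0 + X))) → —b→ p1
  p3 = (rec X. b.(b.(X + 0) + a.(0 + X))) + 0 → —b→ p1
Q's transition system — 4 states:
  q0 = rec X. b.(c.(X + 0) + a.(0 + X)) → —b→ q1
  q1 = c.((rec X. b.(c.(X + 0) + a.(0 + X))) + 0) + a.(0 + (rec X. b.(c.(X + 0) + a.(0 + X)))) → —a→ q2, —c→ q3
  q2 = 0 + (rec X. b.(c.(X + 0) + a.(0 + X))) → —b→ q1
  q3 = (rec X. b.(c.(X + 0) + a.(0 + X))) + 0 → —b→ q1
Trace ⟨bb⟩ through P, begin at {p0}:
  after b @ step 1: {p1}
  after b @ step 2: {p3}
  ✓ P
Trace ⟨bb⟩ through Q, begin at {q0}:
  after b @ step 1: {q1}
  after b @ step 2: no successor for Q

traces(P) ≠ traces(Q) — witness ⟨bb⟩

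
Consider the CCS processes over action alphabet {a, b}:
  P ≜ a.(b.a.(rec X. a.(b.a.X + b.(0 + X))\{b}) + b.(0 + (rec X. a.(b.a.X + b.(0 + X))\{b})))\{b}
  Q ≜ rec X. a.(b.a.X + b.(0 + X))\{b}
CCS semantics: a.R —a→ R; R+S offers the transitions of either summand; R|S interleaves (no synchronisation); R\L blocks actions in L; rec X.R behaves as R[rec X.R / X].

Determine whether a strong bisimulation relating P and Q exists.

P's transition system — 2 states:
  m0 = a.(b.a.(rec X. a.(b.a.X + b.(0 + X))\{b}) + b.(0 + (rec X. a.(b.a.X + b.(0 + X))\{b})))\{b} ⊢ —a→ m1
  m1 = (b.a.(rec X. a.(b.a.X + b.(0 + X))\{b}) + b.(0 + (rec X. a.(b.a.X + b.(0 + X))\{b})))\{b} ⊢ ∅
Q's transition system — 2 states:
  n0 = rec X. a.(b.a.X + b.(0 + X))\{b} ⊢ —a→ n1
  n1 = (b.a.(rec X. a.(b.a.X + b.(0 + X))\{b}) + b.(0 + (rec X. a.(b.a.X + b.(0 + X))\{b})))\{b} ⊢ ∅
Partition-refinement fixed point:
  B0 = {m0, n0}
  B1 = {m1, n1}
m0 ∈ B0, n0 ∈ B0 → same block

bisimilar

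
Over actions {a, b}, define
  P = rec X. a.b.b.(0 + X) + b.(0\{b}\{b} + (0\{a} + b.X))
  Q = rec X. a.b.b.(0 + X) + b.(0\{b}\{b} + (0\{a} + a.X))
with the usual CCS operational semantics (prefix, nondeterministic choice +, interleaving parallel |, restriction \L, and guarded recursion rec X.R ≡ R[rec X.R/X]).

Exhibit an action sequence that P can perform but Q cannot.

P's transition system — 5 states:
  p0 = rec X. a.b.b.(0 + X) + b.(0\{b}\{b} + (0\{a} + b.X)) :: —a→ p1, —b→ p2
  p1 = b.b.(0 + (rec X. a.b.b.(0 + X) + b.(0\{b}\{b} + (0\{a} + b.X)))) :: —b→ p3
  p2 = 0\{b}\{b} + (0\{a} + b.(rec X. a.b.b.(0 + X) + b.(0\{b}\{b} + (0\{a} + b.X)))) :: —b→ p0
  p3 = b.(0 + (rec X. a.b.b.(0 + X) + b.(0\{b}\{b} + (0\{a} + b.X)))) :: —b→ p4
  p4 = 0 + (rec X. a.b.b.(0 + X) + b.(0\{b}\{b} + (0\{a} + b.X))) :: —a→ p1, —b→ p2
Q's transition system — 5 states:
  q0 = rec X. a.b.b.(0 + X) + b.(0\{b}\{b} + (0\{a} + a.X)) :: —a→ q1, —b→ q2
  q1 = b.b.(0 + (rec X. a.b.b.(0 + X) + b.(0\{b}\{b} + (0\{a} + a.X)))) :: —b→ q3
  q2 = 0\{b}\{b} + (0\{a} + a.(rec X. a.b.b.(0 + X) + b.(0\{b}\{b} + (0\{a} + a.X)))) :: —a→ q0
  q3 = b.(0 + (rec X. a.b.b.(0 + X) + b.(0\{b}\{b} + (0\{a} + a.X)))) :: —b→ q4
  q4 = 0 + (rec X. a.b.b.(0 + X) + b.(0\{b}\{b} + (0\{a} + a.X))) :: —a→ q1, —b→ q2
Run σ = ⟨bb⟩ on P: start {p0}
  after b @ step 1: {p2}
  after b @ step 2: {p0}
  — P admits the full trace.
Run σ = ⟨bb⟩ on Q: start {q0}
  after b @ step 1: {q2}
  after b @ step 2: ∅ (Q stuck)

bb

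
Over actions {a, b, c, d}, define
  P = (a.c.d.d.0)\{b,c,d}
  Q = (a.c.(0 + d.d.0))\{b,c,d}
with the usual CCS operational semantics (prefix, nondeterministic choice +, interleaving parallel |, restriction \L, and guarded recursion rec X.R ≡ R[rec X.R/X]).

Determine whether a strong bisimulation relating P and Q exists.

YES

Reachable graph of P (2 states):
  m0 = (a.c.d.d.0)\{b,c,d} → --a--▸ m1
  m1 = (c.d.d.0)\{b,c,d} → ·
Reachable graph of Q (2 states):
  n0 = (a.c.(0 + d.d.0))\{b,c,d} → --a--▸ n1
  n1 = (c.(0 + d.d.0))\{b,c,d} → ·
Bisimilarity quotient blocks:
  B0 = {m0, n0}
  B1 = {m1, n1}
m0 ∈ B0, n0 ∈ B0 → same block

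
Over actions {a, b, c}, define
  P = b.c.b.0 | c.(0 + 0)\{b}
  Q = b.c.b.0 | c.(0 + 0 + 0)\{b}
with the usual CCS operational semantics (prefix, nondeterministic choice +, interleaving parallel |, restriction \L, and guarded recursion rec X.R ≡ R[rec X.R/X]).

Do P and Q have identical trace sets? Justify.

traces(P) = traces(Q)

Reachable graph of P (8 states):
  s0 = b.c.b.0 | c.(0 + 0)\{b} → —b→ s1, —c→ s2
  s1 = c.b.0 | c.(0 + 0)\{b} → —c→ s3, —c→ s4
  s2 = b.c.b.0 | (0 + 0)\{b} → —b→ s4
  s3 = b.0 | c.(0 + 0)\{b} → —b→ s5, —c→ s6
  s4 = c.b.0 | (0 + 0)\{b} → —c→ s6
  s5 = 0 | c.(0 + 0)\{b} → —c→ s7
  s6 = b.0 | (0 + 0)\{b} → —b→ s7
  s7 = 0 | (0 + 0)\{b} → stopped
Reachable graph of Q (8 states):
  t0 = b.c.b.0 | c.(0 + 0 + 0)\{b} → —b→ t1, —c→ t2
  t1 = c.b.0 | c.(0 + 0 + 0)\{b} → —c→ t3, —c→ t4
  t2 = b.c.b.0 | (0 + 0 + 0)\{b} → —b→ t4
  t3 = b.0 | c.(0 + 0 + 0)\{b} → —b→ t5, —c→ t6
  t4 = c.b.0 | (0 + 0 + 0)\{b} → —c→ t6
  t5 = 0 | c.(0 + 0 + 0)\{b} → —c→ t7
  t6 = b.0 | (0 + 0 + 0)\{b} → —b→ t7
  t7 = 0 | (0 + 0 + 0)\{b} → stopped
Partition-refinement fixed point:
  B0 = {s0, t0}
  B1 = {s2, t2}
  B2 = {s4, t4}
  B3 = {s6, t6}
  B4 = {s7, t7}
  B5 = {s1, t1}
  B6 = {s3, t3}
  B7 = {s5, t5}
s0 ∈ B0, t0 ∈ B0 → same block
Bisimilar ⇒ trace-equivalent.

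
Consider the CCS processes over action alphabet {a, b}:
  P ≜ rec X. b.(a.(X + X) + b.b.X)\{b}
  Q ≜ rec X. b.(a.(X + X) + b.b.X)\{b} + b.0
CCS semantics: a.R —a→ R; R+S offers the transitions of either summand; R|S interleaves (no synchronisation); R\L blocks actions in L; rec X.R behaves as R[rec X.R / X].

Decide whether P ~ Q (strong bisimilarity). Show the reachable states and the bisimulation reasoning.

not bisimilar

LTS(P): 3 reachable states
  s0 = rec X. b.(a.(X + X) + b.b.X)\{b} :: ··b··> s1
  s1 = (a.((rec X. b.(a.(X + X) + b.b.X)\{b}) + (rec X. b.(a.(X + X) + b.b.X)\{b})) + b.b.(rec X. b.(a.(X + X) + b.b.X)\{b}))\{b} :: ··a··> s2
  s2 = ((rec X. b.(a.(X + X) + b.b.X)\{b}) + (rec X. b.(a.(X + X) + b.b.X)\{b}))\{b} :: ·
LTS(Q): 4 reachable states
  t0 = rec X. b.(a.(X + X) + b.b.X)\{b} + b.0 :: ··b··> t1, ··b··> t2
  t1 = (a.((rec X. b.(a.(X + X) + b.b.X)\{b} + b.0) + (rec X. b.(a.(X + X) + b.b.X)\{b} + b.0)) + b.b.(rec X. b.(a.(X + X) + b.b.X)\{b} + b.0))\{b} :: ··a··> t3
  t2 = 0 :: ·
  t3 = ((rec X. b.(a.(X + X) + b.b.X)\{b} + b.0) + (rec X. b.(a.(X + X) + b.b.X)\{b} + b.0))\{b} :: ·
Coarsest stable partition (strong bisimilarity classes):
  B0 = {s0}
  B1 = {s1, t1}
  B2 = {s2, t2, t3}
  B3 = {t0}
s0 ∈ B0, t0 ∈ B3 → different blocks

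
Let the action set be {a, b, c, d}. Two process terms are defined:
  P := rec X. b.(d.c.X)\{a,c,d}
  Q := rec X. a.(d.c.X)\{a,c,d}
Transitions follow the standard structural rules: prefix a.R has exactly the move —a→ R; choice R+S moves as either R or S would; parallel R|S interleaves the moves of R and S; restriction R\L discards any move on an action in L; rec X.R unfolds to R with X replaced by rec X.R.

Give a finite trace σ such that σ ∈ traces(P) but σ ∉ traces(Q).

b

LTS(P): 2 reachable states
  p0 = rec X. b.(d.c.X)\{a,c,d} → -b-> p1
  p1 = (d.c.(rec X. b.(d.c.X)\{a,c,d}))\{a,c,d} → (no moves)
LTS(Q): 2 reachable states
  q0 = rec X. a.(d.c.X)\{a,c,d} → -a-> q1
  q1 = (d.c.(rec X. a.(d.c.X)\{a,c,d}))\{a,c,d} → (no moves)
Executing b from P (initial set {p0}):
  step 1 (b): {p1}
  ✓ P
Executing b from Q (initial set {q0}):
  step 1 (b): no successor for Q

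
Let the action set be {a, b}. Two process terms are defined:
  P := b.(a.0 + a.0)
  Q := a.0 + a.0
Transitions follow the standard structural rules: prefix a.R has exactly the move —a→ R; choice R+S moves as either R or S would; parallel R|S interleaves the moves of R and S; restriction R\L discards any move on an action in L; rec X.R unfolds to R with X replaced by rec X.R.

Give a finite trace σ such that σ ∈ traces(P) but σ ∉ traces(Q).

P's transition system — 3 states:
  u0 = b.(a.0 + a.0) ⊢ -b-> u1
  u1 = a.0 + a.0 ⊢ -a-> u2
  u2 = 0 ⊢ deadlocked
Q's transition system — 2 states:
  v0 = a.0 + a.0 ⊢ -a-> v1
  v1 = 0 ⊢ deadlocked
Executing b from P (initial set {u0}):
  step 1 (b): {u1}
  — P admits the full trace.
Executing b from Q (initial set {v0}):
  step 1 (b): no successor for Q

b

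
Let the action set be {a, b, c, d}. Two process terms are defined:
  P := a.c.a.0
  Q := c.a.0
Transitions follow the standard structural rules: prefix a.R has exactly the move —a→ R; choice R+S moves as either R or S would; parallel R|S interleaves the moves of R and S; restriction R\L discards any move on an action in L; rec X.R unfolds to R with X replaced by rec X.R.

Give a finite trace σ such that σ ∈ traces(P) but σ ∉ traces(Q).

a

Reachable graph of P (4 states):
  s0 = a.c.a.0 :: =a=> s1
  s1 = c.a.0 :: =c=> s2
  s2 = a.0 :: =a=> s3
  s3 = 0 :: deadlocked
Reachable graph of Q (3 states):
  t0 = c.a.0 :: =c=> t1
  t1 = a.0 :: =a=> t2
  t2 = 0 :: deadlocked
Executing a from P (initial set {s0}):
  after a @ step 1: {s1}
  ✓ P
Executing a from Q (initial set {t0}):
  after a @ step 1: ∅ (Q stuck)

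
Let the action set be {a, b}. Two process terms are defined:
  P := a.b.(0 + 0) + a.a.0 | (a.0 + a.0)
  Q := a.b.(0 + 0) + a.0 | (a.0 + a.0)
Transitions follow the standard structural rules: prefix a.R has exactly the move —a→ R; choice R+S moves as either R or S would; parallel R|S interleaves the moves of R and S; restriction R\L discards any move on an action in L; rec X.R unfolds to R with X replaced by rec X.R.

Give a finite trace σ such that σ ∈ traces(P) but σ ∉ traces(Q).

P's transition system — 8 states:
  p0 = a.b.(0 + 0) + a.a.0 | (a.0 + a.0) | --a--▸ p1, --a--▸ p2, --a--▸ p3
  p1 = a.0 | (a.0 + a.0) | --a--▸ p4, --a--▸ p5
  p2 = a.a.0 | 0 | --a--▸ p5
  p3 = b.(0 + 0) | --b--▸ p6
  p4 = 0 | (a.0 + a.0) | --a--▸ p7
  p5 = a.0 | 0 | --a--▸ p7
  p6 = 0 + 0 | (no moves)
  p7 = 0 | 0 | (no moves)
Q's transition system — 6 states:
  q0 = a.b.(0 + 0) + a.0 | (a.0 + a.0) | --a--▸ q1, --a--▸ q2, --a--▸ q3
  q1 = 0 | (a.0 + a.0) | --a--▸ q4
  q2 = a.0 | 0 | --a--▸ q4
  q3 = b.(0 + 0) | --b--▸ q5
  q4 = 0 | 0 | (no moves)
  q5 = 0 + 0 | (no moves)
Run σ = ⟨aaa⟩ on P: start {p0}
  [1] a ⇒ {p1, p2, p3}
  [2] a ⇒ {p4, p5}
  [3] a ⇒ {p7}
  P completes σ.
Run σ = ⟨aaa⟩ on Q: start {q0}
  [1] a ⇒ {q1, q2, q3}
  [2] a ⇒ {q4}
  [3] a ⇒ no successor for Q

aaa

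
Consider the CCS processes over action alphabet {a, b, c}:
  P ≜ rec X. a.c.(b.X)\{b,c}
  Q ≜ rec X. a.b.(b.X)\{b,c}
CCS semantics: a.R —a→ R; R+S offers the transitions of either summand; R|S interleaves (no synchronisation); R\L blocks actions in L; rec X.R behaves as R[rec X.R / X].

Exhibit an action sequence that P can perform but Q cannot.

Reachable graph of P (3 states):
  m0 = rec X. a.c.(b.X)\{b,c} → ··a··> m1
  m1 = c.(b.(rec X. a.c.(b.X)\{b,c}))\{b,c} → ··c··> m2
  m2 = (b.(rec X. a.c.(b.X)\{b,c}))\{b,c} → deadlocked
Reachable graph of Q (3 states):
  n0 = rec X. a.b.(b.X)\{b,c} → ··a··> n1
  n1 = b.(b.(rec X. a.b.(b.X)\{b,c}))\{b,c} → ··b··> n2
  n2 = (b.(rec X. a.b.(b.X)\{b,c}))\{b,c} → deadlocked
Run σ = ⟨ac⟩ on P: start {m0}
  after a @ step 1: {m1}
  after c @ step 2: {m2}
  P completes σ.
Run σ = ⟨ac⟩ on Q: start {n0}
  after a @ step 1: {n1}
  after c @ step 2: no successor for Q

ac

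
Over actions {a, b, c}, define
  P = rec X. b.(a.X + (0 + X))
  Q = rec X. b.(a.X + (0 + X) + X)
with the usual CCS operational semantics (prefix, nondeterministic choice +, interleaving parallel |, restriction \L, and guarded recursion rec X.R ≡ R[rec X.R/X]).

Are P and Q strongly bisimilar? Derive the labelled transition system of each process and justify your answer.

LTS(P): 2 reachable states
  m0 = rec X. b.(a.X + (0 + X)) :: —b→ m1
  m1 = a.(rec X. b.(a.X + (0 + X))) + (0 + (rec X. b.(a.X + (0 + X)))) :: —a→ m0, —b→ m1
LTS(Q): 2 reachable states
  n0 = rec X. b.(a.X + (0 + X) + X) :: —b→ n1
  n1 = a.(rec X. b.(a.X + (0 + X) + X)) + (0 + (rec X. b.(a.X + (0 + X) + X))) + (rec X. b.(a.X + (0 + X) + X)) :: —a→ n0, —b→ n1
Bisimilarity quotient blocks:
  B0 = {m0, n0}
  B1 = {m1, n1}
m0 ∈ B0, n0 ∈ B0 → same block

YES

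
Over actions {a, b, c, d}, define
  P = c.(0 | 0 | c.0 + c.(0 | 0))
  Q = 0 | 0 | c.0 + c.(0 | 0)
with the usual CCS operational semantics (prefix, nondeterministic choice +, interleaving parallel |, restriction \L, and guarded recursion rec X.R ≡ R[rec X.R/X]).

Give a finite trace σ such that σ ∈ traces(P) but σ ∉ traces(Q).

P's transition system — 4 states:
  s0 = c.(0 | 0 | c.0 + c.(0 | 0)) :: =c=> s1
  s1 = 0 | 0 | c.0 + c.(0 | 0) :: =c=> s2, =c=> s3
  s2 = 0 | 0 :: ∅
  s3 = 0 | 0 | 0 :: ∅
Q's transition system — 3 states:
  t0 = 0 | 0 | c.0 + c.(0 | 0) :: =c=> t1, =c=> t2
  t1 = 0 | 0 :: ∅
  t2 = 0 | 0 | 0 :: ∅
Trace ⟨cc⟩ through P, begin at {s0}:
  after c @ step 1: {s1}
  after c @ step 2: {s2, s3}
  P completes σ.
Trace ⟨cc⟩ through Q, begin at {t0}:
  after c @ step 1: {t1, t2}
  after c @ step 2: ∅  — Q cannot continue

cc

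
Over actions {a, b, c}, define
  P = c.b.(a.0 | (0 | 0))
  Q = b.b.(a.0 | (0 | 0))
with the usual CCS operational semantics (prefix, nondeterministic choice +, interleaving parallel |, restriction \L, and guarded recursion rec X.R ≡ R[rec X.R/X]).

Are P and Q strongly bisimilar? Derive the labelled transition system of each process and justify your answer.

LTS(P): 4 reachable states
  u0 = c.b.(a.0 | (0 | 0)) → ··c··> u1
  u1 = b.(a.0 | (0 | 0)) → ··b··> u2
  u2 = a.0 | (0 | 0) → ··a··> u3
  u3 = 0 | (0 | 0) → ∅
LTS(Q): 4 reachable states
  v0 = b.b.(a.0 | (0 | 0)) → ··b··> v1
  v1 = b.(a.0 | (0 | 0)) → ··b··> v2
  v2 = a.0 | (0 | 0) → ··a··> v3
  v3 = 0 | (0 | 0) → ∅
Partition-refinement fixed point:
  B0 = {u0}
  B1 = {u1, v1}
  B2 = {u2, v2}
  B3 = {u3, v3}
  B4 = {v0}
u0 ∈ B0, v0 ∈ B4 → different blocks

not bisimilar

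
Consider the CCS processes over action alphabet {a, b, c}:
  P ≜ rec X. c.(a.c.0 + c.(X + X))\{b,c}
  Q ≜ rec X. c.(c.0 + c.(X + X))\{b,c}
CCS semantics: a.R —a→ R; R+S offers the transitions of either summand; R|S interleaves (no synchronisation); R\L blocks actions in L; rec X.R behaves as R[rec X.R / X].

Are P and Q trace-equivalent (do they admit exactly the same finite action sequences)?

traces(P) ≠ traces(Q) — witness ⟨ca⟩

P's transition system — 3 states:
  s0 = rec X. c.(a.c.0 + c.(X + X))\{b,c} :: —c→ s1
  s1 = (a.c.0 + c.((rec X. c.(a.c.0 + c.(X + X))\{b,c}) + (rec X. c.(a.c.0 + c.(X + X))\{b,c})))\{b,c} :: —a→ s2
  s2 = (c.0)\{b,c} :: stopped
Q's transition system — 2 states:
  t0 = rec X. c.(c.0 + c.(X + X))\{b,c} :: —c→ t1
  t1 = (c.0 + c.((rec X. c.(c.0 + c.(X + X))\{b,c}) + (rec X. c.(c.0 + c.(X + X))\{b,c})))\{b,c} :: stopped
Run σ = ⟨ca⟩ on P: start {s0}
  after c @ step 1: {s1}
  after a @ step 2: {s2}
  — P admits the full trace.
Run σ = ⟨ca⟩ on Q: start {t0}
  after c @ step 1: {t1}
  after a @ step 2: ∅  — Q cannot continue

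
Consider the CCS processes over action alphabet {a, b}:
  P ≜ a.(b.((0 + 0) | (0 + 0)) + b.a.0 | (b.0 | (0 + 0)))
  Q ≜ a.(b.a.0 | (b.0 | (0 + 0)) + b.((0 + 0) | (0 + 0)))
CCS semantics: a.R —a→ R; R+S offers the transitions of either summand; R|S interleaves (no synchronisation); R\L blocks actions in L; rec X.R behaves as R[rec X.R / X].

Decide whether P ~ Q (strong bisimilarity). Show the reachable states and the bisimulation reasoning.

LTS(P): 8 reachable states
  m0 = a.(b.((0 + 0) | (0 + 0)) + b.a.0 | (b.0 | (0 + 0))) :: ··a··> m1
  m1 = b.((0 + 0) | (0 + 0)) + b.a.0 | (b.0 | (0 + 0)) :: ··b··> m2, ··b··> m3, ··b··> m4
  m2 = (0 + 0) | (0 + 0) :: deadlocked
  m3 = a.0 | (b.0 | (0 + 0)) :: ··a··> m5, ··b··> m6
  m4 = b.a.0 | (0 | (0 + 0)) :: ··b··> m6
  m5 = 0 | (b.0 | (0 + 0)) :: ··b··> m7
  m6 = a.0 | (0 | (0 + 0)) :: ··a··> m7
  m7 = 0 | (0 | (0 + 0)) :: deadlocked
LTS(Q): 8 reachable states
  n0 = a.(b.a.0 | (b.0 | (0 + 0)) + b.((0 + 0) | (0 + 0))) :: ··a··> n1
  n1 = b.a.0 | (b.0 | (0 + 0)) + b.((0 + 0) | (0 + 0)) :: ··b··> n2, ··b··> n3, ··b··> n4
  n2 = (0 + 0) | (0 + 0) :: deadlocked
  n3 = a.0 | (b.0 | (0 + 0)) :: ··a··> n5, ··b··> n6
  n4 = b.a.0 | (0 | (0 + 0)) :: ··b··> n6
  n5 = 0 | (b.0 | (0 + 0)) :: ··b··> n7
  n6 = a.0 | (0 | (0 + 0)) :: ··a··> n7
  n7 = 0 | (0 | (0 + 0)) :: deadlocked
Bisimilarity quotient blocks:
  B0 = {m0, n0}
  B1 = {m1, n1}
  B2 = {m4, n4}
  B3 = {m6, n6}
  B4 = {m2, m7, n2, n7}
  B5 = {m3, n3}
  B6 = {m5, n5}
m0 ∈ B0, n0 ∈ B0 → same block

YES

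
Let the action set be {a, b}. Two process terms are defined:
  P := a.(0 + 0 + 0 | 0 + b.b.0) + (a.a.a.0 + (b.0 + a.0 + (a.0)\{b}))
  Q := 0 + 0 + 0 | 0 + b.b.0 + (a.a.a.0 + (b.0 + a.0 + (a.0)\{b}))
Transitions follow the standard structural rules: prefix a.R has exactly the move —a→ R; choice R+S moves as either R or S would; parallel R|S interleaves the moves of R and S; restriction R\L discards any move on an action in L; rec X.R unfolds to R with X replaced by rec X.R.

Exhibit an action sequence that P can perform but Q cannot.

Reachable graph of P (7 states):
  u0 = a.(0 + 0 + 0 | 0 + b.b.0) + (a.a.a.0 + (b.0 + a.0 + (a.0)\{b})) :: —a→ u1, —a→ u2, —a→ u3, —a→ u4, —b→ u1
  u1 = 0 :: ·
  u2 = 0 + 0 + 0 | 0 + b.b.0 :: —b→ u5
  u3 = 0\{b} :: ·
  u4 = a.a.0 :: —a→ u6
  u5 = b.0 :: —b→ u1
  u6 = a.0 :: —a→ u1
Reachable graph of Q (6 states):
  v0 = 0 + 0 + 0 | 0 + b.b.0 + (a.a.a.0 + (b.0 + a.0 + (a.0)\{b})) :: —a→ v1, —a→ v2, —a→ v3, —b→ v1, —b→ v4
  v1 = 0 :: ·
  v2 = 0\{b} :: ·
  v3 = a.a.0 :: —a→ v5
  v4 = b.0 :: —b→ v1
  v5 = a.0 :: —a→ v1
Run σ = ⟨ab⟩ on P: start {u0}
  after a @ step 1: {u1, u2, u3, u4}
  after b @ step 2: {u5}
  — P admits the full trace.
Run σ = ⟨ab⟩ on Q: start {v0}
  after a @ step 1: {v1, v2, v3}
  after b @ step 2: ∅ (Q stuck)

ab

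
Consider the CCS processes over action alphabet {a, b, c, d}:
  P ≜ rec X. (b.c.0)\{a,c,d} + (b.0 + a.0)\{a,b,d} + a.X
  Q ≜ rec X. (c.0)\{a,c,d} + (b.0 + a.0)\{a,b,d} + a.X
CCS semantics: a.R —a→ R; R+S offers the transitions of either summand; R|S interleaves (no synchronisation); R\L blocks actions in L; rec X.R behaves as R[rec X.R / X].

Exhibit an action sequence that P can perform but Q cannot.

b

P's transition system — 2 states:
  s0 = rec X. (b.c.0)\{a,c,d} + (b.0 + a.0)\{a,b,d} + a.X ⊢ --a--▸ s0, --b--▸ s1
  s1 = (c.0)\{a,c,d} ⊢ stopped
Q's transition system — 1 states:
  t0 = rec X. (c.0)\{a,c,d} + (b.0 + a.0)\{a,b,d} + a.X ⊢ --a--▸ t0
Executing b from P (initial set {s0}):
  [1] b ⇒ {s1}
  — P admits the full trace.
Executing b from Q (initial set {t0}):
  [1] b ⇒ no successor for Q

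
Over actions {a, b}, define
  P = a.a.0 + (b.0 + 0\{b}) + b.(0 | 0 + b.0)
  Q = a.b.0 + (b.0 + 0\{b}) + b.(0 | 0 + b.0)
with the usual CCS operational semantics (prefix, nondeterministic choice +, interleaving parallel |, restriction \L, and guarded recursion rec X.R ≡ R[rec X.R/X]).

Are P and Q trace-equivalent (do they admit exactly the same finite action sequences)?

NO — witness ⟨aa⟩

P's transition system — 4 states:
  p0 = a.a.0 + (b.0 + 0\{b}) + b.(0 | 0 + b.0) ⊢ =a=> p1, =b=> p2, =b=> p3
  p1 = a.0 ⊢ =a=> p2
  p2 = 0 ⊢ ∅
  p3 = 0 | 0 + b.0 ⊢ =b=> p2
Q's transition system — 4 states:
  q0 = a.b.0 + (b.0 + 0\{b}) + b.(0 | 0 + b.0) ⊢ =a=> q1, =b=> q2, =b=> q3
  q1 = b.0 ⊢ =b=> q2
  q2 = 0 ⊢ ∅
  q3 = 0 | 0 + b.0 ⊢ =b=> q2
Trace ⟨aa⟩ through P, begin at {p0}:
  after a @ step 1: {p1}
  after a @ step 2: {p2}
  ✓ P
Trace ⟨aa⟩ through Q, begin at {q0}:
  after a @ step 1: {q1}
  after a @ step 2: ∅  — Q cannot continue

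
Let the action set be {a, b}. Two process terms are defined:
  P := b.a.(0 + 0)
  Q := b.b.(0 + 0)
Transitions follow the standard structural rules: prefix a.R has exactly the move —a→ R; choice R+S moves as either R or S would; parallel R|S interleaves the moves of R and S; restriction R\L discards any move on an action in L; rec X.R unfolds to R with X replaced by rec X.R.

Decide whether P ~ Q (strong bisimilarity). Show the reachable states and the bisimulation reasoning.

not bisimilar

LTS(P): 3 reachable states
  p0 = b.a.(0 + 0) → ··b··> p1
  p1 = a.(0 + 0) → ··a··> p2
  p2 = 0 + 0 → ·
LTS(Q): 3 reachable states
  q0 = b.b.(0 + 0) → ··b··> q1
  q1 = b.(0 + 0) → ··b··> q2
  q2 = 0 + 0 → ·
Partition-refinement fixed point:
  B0 = {p0}
  B1 = {p1}
  B2 = {p2, q2}
  B3 = {q0}
  B4 = {q1}
p0 ∈ B0, q0 ∈ B3 → different blocks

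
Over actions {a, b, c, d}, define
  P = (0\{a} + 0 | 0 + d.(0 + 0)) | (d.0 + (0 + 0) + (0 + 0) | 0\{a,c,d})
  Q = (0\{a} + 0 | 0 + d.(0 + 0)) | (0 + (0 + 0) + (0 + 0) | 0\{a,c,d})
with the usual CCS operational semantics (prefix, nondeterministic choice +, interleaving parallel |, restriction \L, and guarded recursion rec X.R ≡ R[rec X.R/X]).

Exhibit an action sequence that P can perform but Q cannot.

dd

LTS(P): 4 reachable states
  s0 = (0\{a} + 0 | 0 + d.(0 + 0)) | (d.0 + (0 + 0) + (0 + 0) | 0\{a,c,d}) ⊢ —d→ s1, —d→ s2
  s1 = (0 + 0) | (d.0 + (0 + 0) + (0 + 0) | 0\{a,c,d}) ⊢ —d→ s3
  s2 = (0\{a} + 0 | 0 + d.(0 + 0)) | 0 ⊢ —d→ s3
  s3 = (0 + 0) | 0 ⊢ ·
LTS(Q): 2 reachable states
  t0 = (0\{a} + 0 | 0 + d.(0 + 0)) | (0 + (0 + 0) + (0 + 0) | 0\{a,c,d}) ⊢ —d→ t1
  t1 = (0 + 0) | (0 + (0 + 0) + (0 + 0) | 0\{a,c,d}) ⊢ ·
Executing dd from P (initial set {s0}):
  [1] d ⇒ {s1, s2}
  [2] d ⇒ {s3}
  — P admits the full trace.
Executing dd from Q (initial set {t0}):
  [1] d ⇒ {t1}
  [2] d ⇒ ∅ (Q stuck)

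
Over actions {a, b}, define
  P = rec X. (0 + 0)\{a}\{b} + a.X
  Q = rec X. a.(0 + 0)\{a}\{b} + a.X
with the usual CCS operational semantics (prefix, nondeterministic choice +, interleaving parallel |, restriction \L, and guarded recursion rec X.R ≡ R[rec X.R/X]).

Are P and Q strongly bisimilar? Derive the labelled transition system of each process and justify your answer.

not bisimilar

Reachable graph of P (1 states):
  p0 = rec X. (0 + 0)\{a}\{b} + a.X | —a→ p0
Reachable graph of Q (2 states):
  q0 = rec X. a.(0 + 0)\{a}\{b} + a.X | —a→ q0, —a→ q1
  q1 = (0 + 0)\{a}\{b} | deadlocked
Partition-refinement fixed point:
  B0 = {p0}
  B1 = {q0}
  B2 = {q1}
p0 ∈ B0, q0 ∈ B1 → different blocks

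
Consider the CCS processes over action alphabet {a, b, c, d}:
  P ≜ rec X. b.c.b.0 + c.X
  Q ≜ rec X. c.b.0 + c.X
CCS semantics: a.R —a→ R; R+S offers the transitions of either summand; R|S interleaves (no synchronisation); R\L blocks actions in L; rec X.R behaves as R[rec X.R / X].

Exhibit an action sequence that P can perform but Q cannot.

b

LTS(P): 4 reachable states
  u0 = rec X. b.c.b.0 + c.X ⊢ —b→ u1, —c→ u0
  u1 = c.b.0 ⊢ —c→ u2
  u2 = b.0 ⊢ —b→ u3
  u3 = 0 ⊢ deadlocked
LTS(Q): 3 reachable states
  v0 = rec X. c.b.0 + c.X ⊢ —c→ v0, —c→ v1
  v1 = b.0 ⊢ —b→ v2
  v2 = 0 ⊢ deadlocked
Executing b from P (initial set {u0}):
  after b @ step 1: {u1}
  — P admits the full trace.
Executing b from Q (initial set {v0}):
  after b @ step 1: ∅ (Q stuck)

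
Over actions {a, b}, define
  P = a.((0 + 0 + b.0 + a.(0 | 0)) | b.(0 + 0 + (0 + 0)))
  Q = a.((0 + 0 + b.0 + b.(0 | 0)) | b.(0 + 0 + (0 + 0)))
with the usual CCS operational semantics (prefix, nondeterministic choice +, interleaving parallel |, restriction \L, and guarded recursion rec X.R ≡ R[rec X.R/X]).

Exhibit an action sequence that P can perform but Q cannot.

P's transition system — 7 states:
  m0 = a.((0 + 0 + b.0 + a.(0 | 0)) | b.(0 + 0 + (0 + 0))) ⊢ ··a··> m1
  m1 = (0 + 0 + b.0 + a.(0 | 0)) | b.(0 + 0 + (0 + 0)) ⊢ ··a··> m2, ··b··> m3, ··b··> m4
  m2 = 0 | 0 | b.(0 + 0 + (0 + 0)) ⊢ ··b··> m5
  m3 = (0 + 0 + b.0 + a.(0 | 0)) | (0 + 0 + (0 + 0)) ⊢ ··a··> m5, ··b··> m6
  m4 = 0 | b.(0 + 0 + (0 + 0)) ⊢ ··b··> m6
  m5 = 0 | 0 | (0 + 0 + (0 + 0)) ⊢ ·
  m6 = 0 | (0 + 0 + (0 + 0)) ⊢ ·
Q's transition system — 7 states:
  n0 = a.((0 + 0 + b.0 + b.(0 | 0)) | b.(0 + 0 + (0 + 0))) ⊢ ··a··> n1
  n1 = (0 + 0 + b.0 + b.(0 | 0)) | b.(0 + 0 + (0 + 0)) ⊢ ··b··> n2, ··b··> n3, ··b··> n4
  n2 = (0 + 0 + b.0 + b.(0 | 0)) | (0 + 0 + (0 + 0)) ⊢ ··b··> n5, ··b··> n6
  n3 = 0 | 0 | b.(0 + 0 + (0 + 0)) ⊢ ··b··> n6
  n4 = 0 | b.(0 + 0 + (0 + 0)) ⊢ ··b··> n5
  n5 = 0 | (0 + 0 + (0 + 0)) ⊢ ·
  n6 = 0 | 0 | (0 + 0 + (0 + 0)) ⊢ ·
Run σ = ⟨aa⟩ on P: start {m0}
  step 1 (a): {m1}
  step 2 (a): {m2}
  P completes σ.
Run σ = ⟨aa⟩ on Q: start {n0}
  step 1 (a): {n1}
  step 2 (a): ∅ (Q stuck)

aa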